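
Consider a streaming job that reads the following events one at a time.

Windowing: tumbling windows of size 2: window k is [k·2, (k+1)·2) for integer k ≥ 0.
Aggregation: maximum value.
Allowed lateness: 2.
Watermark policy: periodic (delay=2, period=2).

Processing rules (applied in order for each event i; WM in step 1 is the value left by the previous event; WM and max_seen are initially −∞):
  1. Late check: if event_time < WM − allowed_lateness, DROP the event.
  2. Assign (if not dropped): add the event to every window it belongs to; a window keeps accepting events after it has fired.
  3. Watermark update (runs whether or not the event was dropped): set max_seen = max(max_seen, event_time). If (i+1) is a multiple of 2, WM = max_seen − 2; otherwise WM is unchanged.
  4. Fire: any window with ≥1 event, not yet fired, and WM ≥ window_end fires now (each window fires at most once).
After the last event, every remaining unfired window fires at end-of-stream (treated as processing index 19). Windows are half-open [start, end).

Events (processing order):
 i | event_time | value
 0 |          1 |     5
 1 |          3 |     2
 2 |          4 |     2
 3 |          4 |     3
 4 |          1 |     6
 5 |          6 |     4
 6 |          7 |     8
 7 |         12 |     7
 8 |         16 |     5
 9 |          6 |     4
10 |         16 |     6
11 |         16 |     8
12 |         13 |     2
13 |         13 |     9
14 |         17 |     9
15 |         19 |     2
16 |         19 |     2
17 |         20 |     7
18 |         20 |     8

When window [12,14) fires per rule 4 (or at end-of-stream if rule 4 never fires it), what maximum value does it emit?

i=0 t=1 v=5: → [0,2); WM=−∞
i=1 t=3 v=2: → [2,4); WM=1
i=2 t=4 v=2: → [4,6); WM=1
i=3 t=4 v=3: → [4,6); WM=2; [0,2) fires=5
i=4 t=1 v=6: → [0,2); WM=2
i=5 t=6 v=4: → [6,8); WM=4; [2,4) fires=2
i=6 t=7 v=8: → [6,8); WM=4
i=7 t=12 v=7: → [12,14); WM=10; [4,6) fires=3 [6,8) fires=8
i=8 t=16 v=5: → [16,18); WM=10
i=9 t=6 v=4: DROP (t<10-2); WM=14; [12,14) fires=7
i=10 t=16 v=6: → [16,18); WM=14
i=11 t=16 v=8: → [16,18); WM=14
i=12 t=13 v=2: → [12,14); WM=14
i=13 t=13 v=9: → [12,14); WM=14
i=14 t=17 v=9: → [16,18); WM=14
i=15 t=19 v=2: → [18,20); WM=17
i=16 t=19 v=2: → [18,20); WM=17
i=17 t=20 v=7: → [20,22); WM=18; [16,18) fires=9
i=18 t=20 v=8: → [20,22); WM=18

7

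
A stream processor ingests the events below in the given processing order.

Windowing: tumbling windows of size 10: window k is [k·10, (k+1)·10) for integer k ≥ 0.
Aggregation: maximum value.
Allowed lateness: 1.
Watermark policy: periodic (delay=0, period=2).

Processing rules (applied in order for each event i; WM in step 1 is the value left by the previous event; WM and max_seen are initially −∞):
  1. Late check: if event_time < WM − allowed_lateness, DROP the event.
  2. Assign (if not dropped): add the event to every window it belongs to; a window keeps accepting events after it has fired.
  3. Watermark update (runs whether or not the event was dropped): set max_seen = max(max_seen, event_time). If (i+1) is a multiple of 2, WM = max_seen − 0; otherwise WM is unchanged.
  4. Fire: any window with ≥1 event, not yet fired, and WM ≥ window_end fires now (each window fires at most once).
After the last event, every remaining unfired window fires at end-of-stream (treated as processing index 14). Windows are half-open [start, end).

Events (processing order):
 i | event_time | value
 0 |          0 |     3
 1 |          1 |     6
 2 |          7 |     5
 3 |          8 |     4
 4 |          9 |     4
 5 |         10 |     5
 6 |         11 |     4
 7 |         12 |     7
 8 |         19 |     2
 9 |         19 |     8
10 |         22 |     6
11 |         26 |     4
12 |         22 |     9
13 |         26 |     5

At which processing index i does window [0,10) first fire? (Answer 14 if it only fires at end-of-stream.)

i=0 t=0 v=3: → [0,10); WM=−∞
i=1 t=1 v=6: → [0,10); WM=1
i=2 t=7 v=5: → [0,10); WM=1
i=3 t=8 v=4: → [0,10); WM=8
i=4 t=9 v=4: → [0,10); WM=8
i=5 t=10 v=5: → [10,20); WM=10; [0,10) fires=6
i=6 t=11 v=4: → [10,20); WM=10
i=7 t=12 v=7: → [10,20); WM=12
i=8 t=19 v=2: → [10,20); WM=12
i=9 t=19 v=8: → [10,20); WM=19
i=10 t=22 v=6: → [20,30); WM=19
i=11 t=26 v=4: → [20,30); WM=26; [10,20) fires=8
i=12 t=22 v=9: DROP (t<26-1); WM=26
i=13 t=26 v=5: → [20,30); WM=26

5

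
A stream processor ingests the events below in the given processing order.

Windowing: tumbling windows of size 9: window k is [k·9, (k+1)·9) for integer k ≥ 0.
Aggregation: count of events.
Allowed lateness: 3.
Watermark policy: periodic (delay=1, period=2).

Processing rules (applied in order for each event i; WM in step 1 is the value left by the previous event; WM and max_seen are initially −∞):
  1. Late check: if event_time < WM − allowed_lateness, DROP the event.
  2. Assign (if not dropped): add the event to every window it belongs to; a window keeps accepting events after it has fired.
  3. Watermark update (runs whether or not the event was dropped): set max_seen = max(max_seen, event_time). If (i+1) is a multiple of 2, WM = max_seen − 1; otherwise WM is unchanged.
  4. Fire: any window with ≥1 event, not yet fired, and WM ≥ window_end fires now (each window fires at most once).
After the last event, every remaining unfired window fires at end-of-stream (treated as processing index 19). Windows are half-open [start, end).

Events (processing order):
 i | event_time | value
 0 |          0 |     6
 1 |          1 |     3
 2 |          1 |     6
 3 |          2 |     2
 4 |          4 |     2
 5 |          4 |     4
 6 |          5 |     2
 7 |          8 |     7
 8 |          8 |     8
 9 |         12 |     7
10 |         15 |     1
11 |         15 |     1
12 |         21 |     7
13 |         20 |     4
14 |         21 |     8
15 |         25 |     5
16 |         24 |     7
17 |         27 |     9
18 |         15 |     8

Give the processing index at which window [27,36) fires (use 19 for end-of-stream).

i=0 t=0 v=6: → [0,9); WM=−∞
i=1 t=1 v=3: → [0,9); WM=0
i=2 t=1 v=6: → [0,9); WM=0
i=3 t=2 v=2: → [0,9); WM=1
i=4 t=4 v=2: → [0,9); WM=1
i=5 t=4 v=4: → [0,9); WM=3
i=6 t=5 v=2: → [0,9); WM=3
i=7 t=8 v=7: → [0,9); WM=7
i=8 t=8 v=8: → [0,9); WM=7
i=9 t=12 v=7: → [9,18); WM=11; [0,9) fires=9
i=10 t=15 v=1: → [9,18); WM=11
i=11 t=15 v=1: → [9,18); WM=14
i=12 t=21 v=7: → [18,27); WM=14
i=13 t=20 v=4: → [18,27); WM=20; [9,18) fires=3
i=14 t=21 v=8: → [18,27); WM=20
i=15 t=25 v=5: → [18,27); WM=24
i=16 t=24 v=7: → [18,27); WM=24
i=17 t=27 v=9: → [27,36); WM=26
i=18 t=15 v=8: DROP (t<26-3); WM=26

19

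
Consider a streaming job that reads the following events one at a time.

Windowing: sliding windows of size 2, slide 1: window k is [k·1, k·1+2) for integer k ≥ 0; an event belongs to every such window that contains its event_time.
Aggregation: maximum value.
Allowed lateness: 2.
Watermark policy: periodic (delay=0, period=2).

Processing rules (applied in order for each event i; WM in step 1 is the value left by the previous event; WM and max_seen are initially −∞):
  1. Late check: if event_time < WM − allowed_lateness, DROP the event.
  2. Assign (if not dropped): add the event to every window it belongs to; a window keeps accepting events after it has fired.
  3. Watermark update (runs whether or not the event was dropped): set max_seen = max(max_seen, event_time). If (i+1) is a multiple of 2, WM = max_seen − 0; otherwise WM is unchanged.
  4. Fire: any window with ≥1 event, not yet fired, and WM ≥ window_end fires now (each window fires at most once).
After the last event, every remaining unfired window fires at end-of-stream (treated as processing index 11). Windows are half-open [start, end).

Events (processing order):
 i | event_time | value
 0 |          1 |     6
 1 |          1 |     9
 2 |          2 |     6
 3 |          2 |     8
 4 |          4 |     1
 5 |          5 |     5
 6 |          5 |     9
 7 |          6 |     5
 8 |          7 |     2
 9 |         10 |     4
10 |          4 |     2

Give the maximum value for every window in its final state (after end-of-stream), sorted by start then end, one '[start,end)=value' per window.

i=0 t=1 v=6: → [1,3),[0,2); WM=−∞
i=1 t=1 v=9: → [1,3),[0,2); WM=1
i=2 t=2 v=6: → [2,4),[1,3); WM=1
i=3 t=2 v=8: → [2,4),[1,3); WM=2; [0,2) fires=9
i=4 t=4 v=1: → [4,6),[3,5); WM=2
i=5 t=5 v=5: → [5,7),[4,6); WM=5; [1,3) fires=9 [2,4) fires=8 [3,5) fires=1
i=6 t=5 v=9: → [5,7),[4,6); WM=5
i=7 t=6 v=5: → [6,8),[5,7); WM=6; [4,6) fires=9
i=8 t=7 v=2: → [7,9),[6,8); WM=6
i=9 t=10 v=4: → [10,12),[9,11); WM=10; [5,7) fires=9 [6,8) fires=5 [7,9) fires=2
i=10 t=4 v=2: DROP (t<10-2); WM=10

[0,2)=9 [1,3)=9 [2,4)=8 [3,5)=1 [4,6)=9 [5,7)=9 [6,8)=5 [7,9)=2 [9,11)=4 [10,12)=4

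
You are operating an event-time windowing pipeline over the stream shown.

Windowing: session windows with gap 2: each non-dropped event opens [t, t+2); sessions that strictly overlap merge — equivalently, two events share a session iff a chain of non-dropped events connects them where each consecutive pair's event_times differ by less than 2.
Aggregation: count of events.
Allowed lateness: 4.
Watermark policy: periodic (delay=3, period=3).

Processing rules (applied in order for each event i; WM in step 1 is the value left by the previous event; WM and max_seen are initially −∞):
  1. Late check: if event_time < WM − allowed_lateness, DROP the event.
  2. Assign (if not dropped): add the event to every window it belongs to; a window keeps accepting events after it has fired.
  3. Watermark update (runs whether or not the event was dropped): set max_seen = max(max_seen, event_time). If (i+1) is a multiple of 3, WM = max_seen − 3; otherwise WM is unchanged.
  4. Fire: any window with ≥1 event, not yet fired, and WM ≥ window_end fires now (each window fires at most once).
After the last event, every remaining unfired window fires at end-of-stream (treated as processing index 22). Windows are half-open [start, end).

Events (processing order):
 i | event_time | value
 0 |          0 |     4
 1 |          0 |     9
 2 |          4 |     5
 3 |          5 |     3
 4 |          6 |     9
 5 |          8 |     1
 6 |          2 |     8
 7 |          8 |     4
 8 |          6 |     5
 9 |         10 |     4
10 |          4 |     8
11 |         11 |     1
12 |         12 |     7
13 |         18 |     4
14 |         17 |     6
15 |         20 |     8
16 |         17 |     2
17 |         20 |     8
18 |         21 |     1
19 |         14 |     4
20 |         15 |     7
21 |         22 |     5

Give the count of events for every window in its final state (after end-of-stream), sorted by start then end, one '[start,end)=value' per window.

[0,2)=2 [2,4)=1 [4,8)=5 [8,10)=2 [10,14)=3 [14,17)=2 [17,20)=3 [20,24)=4

i=0 t=0 v=4: → [0,2); WM=−∞
i=1 t=0 v=9: → [0,2); WM=−∞
i=2 t=4 v=5: → [4,6); WM=1
i=3 t=5 v=3: → [4,7); WM=1
i=4 t=6 v=9: → [4,8); WM=1
i=5 t=8 v=1: → [8,10); WM=5
i=6 t=2 v=8: → [2,4); WM=5
i=7 t=8 v=4: → [8,10); WM=5
i=8 t=6 v=5: → [4,8); WM=5
i=9 t=10 v=4: → [10,12); WM=5
i=10 t=4 v=8: → [4,8); WM=5
i=11 t=11 v=1: → [10,13); WM=8
i=12 t=12 v=7: → [10,14); WM=8
i=13 t=18 v=4: → [18,20); WM=8
i=14 t=17 v=6: → [17,20); WM=15
i=15 t=20 v=8: → [20,22); WM=15
i=16 t=17 v=2: → [17,20); WM=15
i=17 t=20 v=8: → [20,22); WM=17
i=18 t=21 v=1: → [20,23); WM=17
i=19 t=14 v=4: → [14,16); WM=17
i=20 t=15 v=7: → [14,17); WM=18
i=21 t=22 v=5: → [20,24); WM=18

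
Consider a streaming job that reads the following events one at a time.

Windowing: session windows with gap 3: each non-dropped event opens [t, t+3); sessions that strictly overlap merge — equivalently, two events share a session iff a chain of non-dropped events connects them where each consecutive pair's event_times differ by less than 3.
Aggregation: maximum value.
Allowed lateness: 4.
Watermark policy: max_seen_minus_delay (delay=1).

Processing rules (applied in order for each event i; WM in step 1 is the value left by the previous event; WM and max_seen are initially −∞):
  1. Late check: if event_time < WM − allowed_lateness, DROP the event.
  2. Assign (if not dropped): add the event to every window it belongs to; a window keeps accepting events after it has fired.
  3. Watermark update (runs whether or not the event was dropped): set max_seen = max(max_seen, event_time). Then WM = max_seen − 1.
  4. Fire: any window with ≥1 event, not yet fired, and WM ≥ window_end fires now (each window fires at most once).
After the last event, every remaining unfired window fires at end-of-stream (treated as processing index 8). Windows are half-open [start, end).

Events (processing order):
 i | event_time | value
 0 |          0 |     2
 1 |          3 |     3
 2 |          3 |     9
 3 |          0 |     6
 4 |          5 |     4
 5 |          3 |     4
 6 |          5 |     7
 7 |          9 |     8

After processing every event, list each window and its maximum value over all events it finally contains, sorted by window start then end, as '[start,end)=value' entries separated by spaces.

i=0 t=0 v=2: → [0,3); WM=-1
i=1 t=3 v=3: → [3,6); WM=2
i=2 t=3 v=9: → [3,6); WM=2
i=3 t=0 v=6: → [0,3); WM=2
i=4 t=5 v=4: → [3,8); WM=4
i=5 t=3 v=4: → [3,8); WM=4
i=6 t=5 v=7: → [3,8); WM=4
i=7 t=9 v=8: → [9,12); WM=8

[0,3)=6 [3,8)=9 [9,12)=8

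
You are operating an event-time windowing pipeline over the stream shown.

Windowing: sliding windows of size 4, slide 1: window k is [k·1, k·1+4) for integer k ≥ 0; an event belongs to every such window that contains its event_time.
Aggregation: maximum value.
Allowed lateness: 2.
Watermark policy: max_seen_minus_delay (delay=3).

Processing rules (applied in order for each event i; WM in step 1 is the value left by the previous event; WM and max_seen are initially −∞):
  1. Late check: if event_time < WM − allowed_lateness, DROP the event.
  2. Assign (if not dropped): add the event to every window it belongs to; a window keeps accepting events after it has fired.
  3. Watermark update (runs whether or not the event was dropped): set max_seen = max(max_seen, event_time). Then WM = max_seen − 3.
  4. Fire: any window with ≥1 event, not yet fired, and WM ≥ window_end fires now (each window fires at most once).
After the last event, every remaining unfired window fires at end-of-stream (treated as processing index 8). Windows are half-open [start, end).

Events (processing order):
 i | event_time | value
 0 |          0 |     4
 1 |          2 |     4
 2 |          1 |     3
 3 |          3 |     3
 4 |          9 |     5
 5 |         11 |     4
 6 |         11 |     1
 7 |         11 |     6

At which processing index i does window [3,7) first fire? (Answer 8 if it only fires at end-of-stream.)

5

i=0 t=0 v=4: → [0,4); WM=-3
i=1 t=2 v=4: → [2,6),[1,5),[0,4); WM=-1
i=2 t=1 v=3: → [1,5),[0,4); WM=-1
i=3 t=3 v=3: → [3,7),[2,6),[1,5),[0,4); WM=0
i=4 t=9 v=5: → [9,13),[8,12),[7,11),[6,10); WM=6; [0,4) fires=4 [1,5) fires=4 [2,6) fires=4
i=5 t=11 v=4: → [11,15),[10,14),[9,13),[8,12); WM=8; [3,7) fires=3
i=6 t=11 v=1: → [11,15),[10,14),[9,13),[8,12); WM=8
i=7 t=11 v=6: → [11,15),[10,14),[9,13),[8,12); WM=8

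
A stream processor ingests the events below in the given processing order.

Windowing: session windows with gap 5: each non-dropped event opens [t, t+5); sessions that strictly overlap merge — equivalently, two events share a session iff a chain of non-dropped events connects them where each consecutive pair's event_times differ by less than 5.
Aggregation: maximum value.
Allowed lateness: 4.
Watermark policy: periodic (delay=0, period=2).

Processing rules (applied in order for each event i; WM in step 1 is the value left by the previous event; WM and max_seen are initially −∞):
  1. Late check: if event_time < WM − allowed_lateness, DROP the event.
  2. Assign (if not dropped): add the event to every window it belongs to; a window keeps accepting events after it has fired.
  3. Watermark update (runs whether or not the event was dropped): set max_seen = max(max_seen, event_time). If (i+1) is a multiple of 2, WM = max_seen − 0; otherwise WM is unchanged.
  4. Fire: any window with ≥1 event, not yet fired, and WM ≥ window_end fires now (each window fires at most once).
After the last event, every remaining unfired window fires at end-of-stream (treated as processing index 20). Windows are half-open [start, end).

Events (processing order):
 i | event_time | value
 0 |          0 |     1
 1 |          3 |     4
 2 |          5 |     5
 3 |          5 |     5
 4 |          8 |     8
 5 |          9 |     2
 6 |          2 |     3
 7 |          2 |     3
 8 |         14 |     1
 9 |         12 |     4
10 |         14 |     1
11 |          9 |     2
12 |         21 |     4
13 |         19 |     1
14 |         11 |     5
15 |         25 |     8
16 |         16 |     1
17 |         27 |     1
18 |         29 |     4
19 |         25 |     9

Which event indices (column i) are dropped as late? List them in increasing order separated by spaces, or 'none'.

6 7 11 14 16

i=0 t=0 v=1: → [0,5); WM=−∞
i=1 t=3 v=4: → [0,8); WM=3
i=2 t=5 v=5: → [0,10); WM=3
i=3 t=5 v=5: → [0,10); WM=5
i=4 t=8 v=8: → [0,13); WM=5
i=5 t=9 v=2: → [0,14); WM=9
i=6 t=2 v=3: DROP (t<9-4); WM=9
i=7 t=2 v=3: DROP (t<9-4); WM=9
i=8 t=14 v=1: → [14,19); WM=9
i=9 t=12 v=4: → [0,19); WM=14
i=10 t=14 v=1: → [0,19); WM=14
i=11 t=9 v=2: DROP (t<14-4); WM=14
i=12 t=21 v=4: → [21,26); WM=14
i=13 t=19 v=1: → [19,26); WM=21
i=14 t=11 v=5: DROP (t<21-4); WM=21
i=15 t=25 v=8: → [19,30); WM=25
i=16 t=16 v=1: DROP (t<25-4); WM=25
i=17 t=27 v=1: → [19,32); WM=27
i=18 t=29 v=4: → [19,34); WM=27
i=19 t=25 v=9: → [19,34); WM=29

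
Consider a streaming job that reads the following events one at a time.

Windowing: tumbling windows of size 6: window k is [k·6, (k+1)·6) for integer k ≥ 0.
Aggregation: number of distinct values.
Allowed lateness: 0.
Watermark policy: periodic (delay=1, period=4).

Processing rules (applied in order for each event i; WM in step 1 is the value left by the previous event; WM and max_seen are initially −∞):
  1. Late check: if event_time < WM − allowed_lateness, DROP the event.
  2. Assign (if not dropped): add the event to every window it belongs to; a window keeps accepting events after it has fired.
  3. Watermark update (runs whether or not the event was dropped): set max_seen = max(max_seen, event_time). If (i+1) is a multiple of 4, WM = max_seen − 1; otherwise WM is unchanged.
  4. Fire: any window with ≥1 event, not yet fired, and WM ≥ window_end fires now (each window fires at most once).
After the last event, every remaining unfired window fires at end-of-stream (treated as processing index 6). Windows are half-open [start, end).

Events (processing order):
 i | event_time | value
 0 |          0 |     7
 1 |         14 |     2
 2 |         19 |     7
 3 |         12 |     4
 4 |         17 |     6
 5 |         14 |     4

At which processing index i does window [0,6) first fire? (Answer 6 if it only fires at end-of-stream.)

3

i=0 t=0 v=7: → [0,6); WM=−∞
i=1 t=14 v=2: → [12,18); WM=−∞
i=2 t=19 v=7: → [18,24); WM=−∞
i=3 t=12 v=4: → [12,18); WM=18; [0,6) fires=1 [12,18) fires=2
i=4 t=17 v=6: DROP (t<18-0); WM=18
i=5 t=14 v=4: DROP (t<18-0); WM=18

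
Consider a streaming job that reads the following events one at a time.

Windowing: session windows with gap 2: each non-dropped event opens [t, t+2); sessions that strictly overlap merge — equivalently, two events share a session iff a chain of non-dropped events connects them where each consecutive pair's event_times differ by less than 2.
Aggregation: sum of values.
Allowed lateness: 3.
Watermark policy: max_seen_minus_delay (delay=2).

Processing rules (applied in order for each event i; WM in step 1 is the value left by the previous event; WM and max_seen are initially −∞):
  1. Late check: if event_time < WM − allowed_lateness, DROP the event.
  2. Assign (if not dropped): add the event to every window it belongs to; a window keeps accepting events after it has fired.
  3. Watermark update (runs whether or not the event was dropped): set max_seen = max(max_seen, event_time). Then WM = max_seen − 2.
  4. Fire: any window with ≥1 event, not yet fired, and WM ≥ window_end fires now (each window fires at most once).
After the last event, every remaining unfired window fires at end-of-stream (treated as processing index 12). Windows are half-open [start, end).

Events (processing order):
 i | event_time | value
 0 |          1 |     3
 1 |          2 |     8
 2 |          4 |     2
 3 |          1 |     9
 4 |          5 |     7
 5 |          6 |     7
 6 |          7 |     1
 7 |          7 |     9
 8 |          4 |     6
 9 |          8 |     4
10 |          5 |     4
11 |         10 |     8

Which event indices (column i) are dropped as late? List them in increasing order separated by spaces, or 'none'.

i=0 t=1 v=3: → [1,3); WM=-1
i=1 t=2 v=8: → [1,4); WM=0
i=2 t=4 v=2: → [4,6); WM=2
i=3 t=1 v=9: → [1,4); WM=2
i=4 t=5 v=7: → [4,7); WM=3
i=5 t=6 v=7: → [4,8); WM=4
i=6 t=7 v=1: → [4,9); WM=5
i=7 t=7 v=9: → [4,9); WM=5
i=8 t=4 v=6: → [4,9); WM=5
i=9 t=8 v=4: → [4,10); WM=6
i=10 t=5 v=4: → [4,10); WM=6
i=11 t=10 v=8: → [10,12); WM=8

none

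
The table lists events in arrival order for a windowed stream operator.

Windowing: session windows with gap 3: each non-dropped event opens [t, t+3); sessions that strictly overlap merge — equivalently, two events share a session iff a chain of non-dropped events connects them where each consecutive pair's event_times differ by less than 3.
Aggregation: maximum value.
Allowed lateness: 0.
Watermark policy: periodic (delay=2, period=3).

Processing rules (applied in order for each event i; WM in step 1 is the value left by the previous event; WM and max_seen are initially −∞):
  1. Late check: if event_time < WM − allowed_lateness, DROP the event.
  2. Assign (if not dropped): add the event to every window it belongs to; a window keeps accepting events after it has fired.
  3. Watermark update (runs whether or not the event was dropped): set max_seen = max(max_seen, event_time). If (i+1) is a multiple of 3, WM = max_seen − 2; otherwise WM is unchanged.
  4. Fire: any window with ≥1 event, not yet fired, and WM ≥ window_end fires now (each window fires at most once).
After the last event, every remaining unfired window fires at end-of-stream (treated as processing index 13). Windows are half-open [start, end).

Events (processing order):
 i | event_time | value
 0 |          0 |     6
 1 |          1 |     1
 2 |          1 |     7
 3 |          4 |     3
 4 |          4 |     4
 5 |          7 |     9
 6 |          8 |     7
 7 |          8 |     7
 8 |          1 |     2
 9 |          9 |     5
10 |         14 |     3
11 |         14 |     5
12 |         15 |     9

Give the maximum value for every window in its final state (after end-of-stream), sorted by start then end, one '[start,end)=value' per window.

[0,4)=7 [4,7)=4 [7,12)=9 [14,18)=9

i=0 t=0 v=6: → [0,3); WM=−∞
i=1 t=1 v=1: → [0,4); WM=−∞
i=2 t=1 v=7: → [0,4); WM=-1
i=3 t=4 v=3: → [4,7); WM=-1
i=4 t=4 v=4: → [4,7); WM=-1
i=5 t=7 v=9: → [7,10); WM=5
i=6 t=8 v=7: → [7,11); WM=5
i=7 t=8 v=7: → [7,11); WM=5
i=8 t=1 v=2: DROP (t<5-0); WM=6
i=9 t=9 v=5: → [7,12); WM=6
i=10 t=14 v=3: → [14,17); WM=6
i=11 t=14 v=5: → [14,17); WM=12
i=12 t=15 v=9: → [14,18); WM=12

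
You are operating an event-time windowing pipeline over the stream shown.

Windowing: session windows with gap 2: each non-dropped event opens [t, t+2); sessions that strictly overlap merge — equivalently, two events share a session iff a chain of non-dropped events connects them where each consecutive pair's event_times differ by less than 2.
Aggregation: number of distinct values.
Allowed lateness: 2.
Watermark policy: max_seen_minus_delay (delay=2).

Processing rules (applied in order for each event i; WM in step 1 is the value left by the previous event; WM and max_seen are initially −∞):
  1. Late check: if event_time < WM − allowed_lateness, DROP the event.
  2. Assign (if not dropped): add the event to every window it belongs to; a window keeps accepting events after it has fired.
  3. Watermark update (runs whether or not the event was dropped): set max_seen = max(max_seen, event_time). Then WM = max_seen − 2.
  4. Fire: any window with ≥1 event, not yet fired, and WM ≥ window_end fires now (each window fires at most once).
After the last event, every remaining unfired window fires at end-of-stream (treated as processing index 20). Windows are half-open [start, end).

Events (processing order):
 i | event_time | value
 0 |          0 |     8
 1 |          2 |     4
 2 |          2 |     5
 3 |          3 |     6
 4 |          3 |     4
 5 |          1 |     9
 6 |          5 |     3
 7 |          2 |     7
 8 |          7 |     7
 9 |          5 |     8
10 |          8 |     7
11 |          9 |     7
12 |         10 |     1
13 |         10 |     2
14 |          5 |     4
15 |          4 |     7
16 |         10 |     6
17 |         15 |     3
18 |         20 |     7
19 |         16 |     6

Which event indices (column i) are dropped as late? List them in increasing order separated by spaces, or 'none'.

14 15

i=0 t=0 v=8: → [0,2); WM=-2
i=1 t=2 v=4: → [2,4); WM=0
i=2 t=2 v=5: → [2,4); WM=0
i=3 t=3 v=6: → [2,5); WM=1
i=4 t=3 v=4: → [2,5); WM=1
i=5 t=1 v=9: → [0,5); WM=1
i=6 t=5 v=3: → [5,7); WM=3
i=7 t=2 v=7: → [0,5); WM=3
i=8 t=7 v=7: → [7,9); WM=5
i=9 t=5 v=8: → [5,7); WM=5
i=10 t=8 v=7: → [7,10); WM=6
i=11 t=9 v=7: → [7,11); WM=7
i=12 t=10 v=1: → [7,12); WM=8
i=13 t=10 v=2: → [7,12); WM=8
i=14 t=5 v=4: DROP (t<8-2); WM=8
i=15 t=4 v=7: DROP (t<8-2); WM=8
i=16 t=10 v=6: → [7,12); WM=8
i=17 t=15 v=3: → [15,17); WM=13
i=18 t=20 v=7: → [20,22); WM=18
i=19 t=16 v=6: → [15,18); WM=18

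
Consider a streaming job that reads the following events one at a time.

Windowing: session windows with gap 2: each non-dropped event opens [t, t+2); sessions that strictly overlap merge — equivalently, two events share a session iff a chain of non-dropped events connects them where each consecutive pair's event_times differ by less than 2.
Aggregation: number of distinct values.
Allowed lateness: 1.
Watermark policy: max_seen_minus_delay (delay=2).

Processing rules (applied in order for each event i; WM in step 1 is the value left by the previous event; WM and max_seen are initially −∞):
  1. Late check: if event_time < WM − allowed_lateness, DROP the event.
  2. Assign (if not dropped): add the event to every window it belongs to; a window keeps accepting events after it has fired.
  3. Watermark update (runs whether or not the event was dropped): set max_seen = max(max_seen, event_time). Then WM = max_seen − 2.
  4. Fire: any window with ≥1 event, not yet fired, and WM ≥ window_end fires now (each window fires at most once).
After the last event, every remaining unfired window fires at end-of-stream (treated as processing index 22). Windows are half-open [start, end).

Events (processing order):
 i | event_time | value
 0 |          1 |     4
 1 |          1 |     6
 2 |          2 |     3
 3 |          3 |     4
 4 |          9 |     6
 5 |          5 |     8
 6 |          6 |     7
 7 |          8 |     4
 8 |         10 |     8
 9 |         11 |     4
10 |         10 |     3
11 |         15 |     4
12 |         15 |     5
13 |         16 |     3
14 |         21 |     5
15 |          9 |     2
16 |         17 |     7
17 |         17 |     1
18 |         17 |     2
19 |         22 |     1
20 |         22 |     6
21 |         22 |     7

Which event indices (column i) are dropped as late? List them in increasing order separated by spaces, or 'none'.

i=0 t=1 v=4: → [1,3); WM=-1
i=1 t=1 v=6: → [1,3); WM=-1
i=2 t=2 v=3: → [1,4); WM=0
i=3 t=3 v=4: → [1,5); WM=1
i=4 t=9 v=6: → [9,11); WM=7
i=5 t=5 v=8: DROP (t<7-1); WM=7
i=6 t=6 v=7: → [6,8); WM=7
i=7 t=8 v=4: → [8,11); WM=7
i=8 t=10 v=8: → [8,12); WM=8
i=9 t=11 v=4: → [8,13); WM=9
i=10 t=10 v=3: → [8,13); WM=9
i=11 t=15 v=4: → [15,17); WM=13
i=12 t=15 v=5: → [15,17); WM=13
i=13 t=16 v=3: → [15,18); WM=14
i=14 t=21 v=5: → [21,23); WM=19
i=15 t=9 v=2: DROP (t<19-1); WM=19
i=16 t=17 v=7: DROP (t<19-1); WM=19
i=17 t=17 v=1: DROP (t<19-1); WM=19
i=18 t=17 v=2: DROP (t<19-1); WM=19
i=19 t=22 v=1: → [21,24); WM=20
i=20 t=22 v=6: → [21,24); WM=20
i=21 t=22 v=7: → [21,24); WM=20

5 15 16 17 18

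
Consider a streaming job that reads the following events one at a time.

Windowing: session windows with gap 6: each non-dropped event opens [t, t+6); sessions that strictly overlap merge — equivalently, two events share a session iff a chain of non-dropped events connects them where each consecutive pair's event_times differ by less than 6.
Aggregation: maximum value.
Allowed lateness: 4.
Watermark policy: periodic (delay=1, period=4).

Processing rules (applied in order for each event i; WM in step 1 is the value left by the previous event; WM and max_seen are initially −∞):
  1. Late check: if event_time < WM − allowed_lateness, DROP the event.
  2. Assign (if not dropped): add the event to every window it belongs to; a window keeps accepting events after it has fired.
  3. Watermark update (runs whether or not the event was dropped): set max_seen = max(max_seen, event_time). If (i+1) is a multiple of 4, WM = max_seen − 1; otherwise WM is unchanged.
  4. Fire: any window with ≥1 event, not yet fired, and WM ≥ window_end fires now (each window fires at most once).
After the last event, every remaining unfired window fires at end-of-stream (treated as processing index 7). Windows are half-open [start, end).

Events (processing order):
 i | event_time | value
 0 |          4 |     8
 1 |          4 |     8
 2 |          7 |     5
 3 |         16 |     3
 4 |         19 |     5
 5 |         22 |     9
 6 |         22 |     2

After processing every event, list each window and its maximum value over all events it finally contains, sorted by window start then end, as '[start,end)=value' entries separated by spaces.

i=0 t=4 v=8: → [4,10); WM=−∞
i=1 t=4 v=8: → [4,10); WM=−∞
i=2 t=7 v=5: → [4,13); WM=−∞
i=3 t=16 v=3: → [16,22); WM=15
i=4 t=19 v=5: → [16,25); WM=15
i=5 t=22 v=9: → [16,28); WM=15
i=6 t=22 v=2: → [16,28); WM=15

[4,13)=8 [16,28)=9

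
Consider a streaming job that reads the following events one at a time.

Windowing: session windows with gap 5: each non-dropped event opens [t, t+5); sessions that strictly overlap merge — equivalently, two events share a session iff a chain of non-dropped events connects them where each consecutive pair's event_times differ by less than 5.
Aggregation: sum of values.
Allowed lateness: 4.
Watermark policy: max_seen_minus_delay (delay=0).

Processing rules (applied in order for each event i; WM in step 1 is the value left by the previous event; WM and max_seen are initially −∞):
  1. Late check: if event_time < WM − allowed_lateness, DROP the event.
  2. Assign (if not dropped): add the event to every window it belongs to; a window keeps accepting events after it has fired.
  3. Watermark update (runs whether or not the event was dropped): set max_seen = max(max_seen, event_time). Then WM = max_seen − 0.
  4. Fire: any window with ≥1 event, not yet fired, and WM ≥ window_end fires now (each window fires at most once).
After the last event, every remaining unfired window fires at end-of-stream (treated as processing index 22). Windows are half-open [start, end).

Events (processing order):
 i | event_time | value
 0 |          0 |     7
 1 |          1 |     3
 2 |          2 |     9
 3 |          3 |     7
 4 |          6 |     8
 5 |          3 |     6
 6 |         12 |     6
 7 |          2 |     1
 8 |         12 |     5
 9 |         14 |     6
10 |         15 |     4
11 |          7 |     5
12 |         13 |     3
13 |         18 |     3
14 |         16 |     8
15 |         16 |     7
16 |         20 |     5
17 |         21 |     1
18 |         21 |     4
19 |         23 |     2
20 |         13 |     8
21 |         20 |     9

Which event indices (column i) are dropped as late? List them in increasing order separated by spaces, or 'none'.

i=0 t=0 v=7: → [0,5); WM=0
i=1 t=1 v=3: → [0,6); WM=1
i=2 t=2 v=9: → [0,7); WM=2
i=3 t=3 v=7: → [0,8); WM=3
i=4 t=6 v=8: → [0,11); WM=6
i=5 t=3 v=6: → [0,11); WM=6
i=6 t=12 v=6: → [12,17); WM=12
i=7 t=2 v=1: DROP (t<12-4); WM=12
i=8 t=12 v=5: → [12,17); WM=12
i=9 t=14 v=6: → [12,19); WM=14
i=10 t=15 v=4: → [12,20); WM=15
i=11 t=7 v=5: DROP (t<15-4); WM=15
i=12 t=13 v=3: → [12,20); WM=15
i=13 t=18 v=3: → [12,23); WM=18
i=14 t=16 v=8: → [12,23); WM=18
i=15 t=16 v=7: → [12,23); WM=18
i=16 t=20 v=5: → [12,25); WM=20
i=17 t=21 v=1: → [12,26); WM=21
i=18 t=21 v=4: → [12,26); WM=21
i=19 t=23 v=2: → [12,28); WM=23
i=20 t=13 v=8: DROP (t<23-4); WM=23
i=21 t=20 v=9: → [12,28); WM=23

7 11 20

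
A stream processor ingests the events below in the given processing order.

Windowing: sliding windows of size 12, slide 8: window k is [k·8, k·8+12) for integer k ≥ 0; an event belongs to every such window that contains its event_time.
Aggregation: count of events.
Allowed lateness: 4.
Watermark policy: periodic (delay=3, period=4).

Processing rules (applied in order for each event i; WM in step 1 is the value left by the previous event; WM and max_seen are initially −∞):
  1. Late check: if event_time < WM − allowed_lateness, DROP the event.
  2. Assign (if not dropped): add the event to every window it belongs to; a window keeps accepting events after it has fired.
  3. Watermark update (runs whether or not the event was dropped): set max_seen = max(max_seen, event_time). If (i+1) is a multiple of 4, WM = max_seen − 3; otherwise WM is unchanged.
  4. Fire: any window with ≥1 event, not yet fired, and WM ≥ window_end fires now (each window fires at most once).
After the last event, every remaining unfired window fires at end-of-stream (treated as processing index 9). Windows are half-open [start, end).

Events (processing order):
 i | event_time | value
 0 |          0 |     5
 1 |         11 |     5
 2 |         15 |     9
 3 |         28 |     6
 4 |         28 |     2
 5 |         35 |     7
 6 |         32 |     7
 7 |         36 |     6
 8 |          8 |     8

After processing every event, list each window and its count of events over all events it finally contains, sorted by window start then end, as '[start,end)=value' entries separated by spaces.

i=0 t=0 v=5: → [0,12); WM=−∞
i=1 t=11 v=5: → [8,20),[0,12); WM=−∞
i=2 t=15 v=9: → [8,20); WM=−∞
i=3 t=28 v=6: → [24,36); WM=25; [0,12) fires=2 [8,20) fires=2
i=4 t=28 v=2: → [24,36); WM=25
i=5 t=35 v=7: → [32,44),[24,36); WM=25
i=6 t=32 v=7: → [32,44),[24,36); WM=25
i=7 t=36 v=6: → [32,44); WM=33
i=8 t=8 v=8: DROP (t<33-4); WM=33

[0,12)=2 [8,20)=2 [24,36)=4 [32,44)=3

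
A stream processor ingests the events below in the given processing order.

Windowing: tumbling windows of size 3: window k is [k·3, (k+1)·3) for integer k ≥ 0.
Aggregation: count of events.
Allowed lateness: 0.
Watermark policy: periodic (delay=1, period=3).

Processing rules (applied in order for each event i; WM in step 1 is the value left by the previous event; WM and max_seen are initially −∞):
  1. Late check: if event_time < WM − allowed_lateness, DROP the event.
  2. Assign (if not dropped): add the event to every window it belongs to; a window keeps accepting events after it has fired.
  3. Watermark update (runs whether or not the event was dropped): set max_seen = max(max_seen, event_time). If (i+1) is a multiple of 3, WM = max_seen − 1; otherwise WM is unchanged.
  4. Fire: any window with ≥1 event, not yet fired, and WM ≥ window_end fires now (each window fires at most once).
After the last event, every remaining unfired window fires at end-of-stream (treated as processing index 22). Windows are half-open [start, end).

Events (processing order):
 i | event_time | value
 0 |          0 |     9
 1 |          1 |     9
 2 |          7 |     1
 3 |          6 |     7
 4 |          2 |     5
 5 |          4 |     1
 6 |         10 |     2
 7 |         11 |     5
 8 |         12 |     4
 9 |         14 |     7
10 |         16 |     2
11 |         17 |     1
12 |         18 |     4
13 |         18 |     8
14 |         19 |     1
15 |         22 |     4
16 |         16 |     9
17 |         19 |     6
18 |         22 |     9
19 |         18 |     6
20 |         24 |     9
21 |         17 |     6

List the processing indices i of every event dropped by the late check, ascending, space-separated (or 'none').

i=0 t=0 v=9: → [0,3); WM=−∞
i=1 t=1 v=9: → [0,3); WM=−∞
i=2 t=7 v=1: → [6,9); WM=6; [0,3) fires=2
i=3 t=6 v=7: → [6,9); WM=6
i=4 t=2 v=5: DROP (t<6-0); WM=6
i=5 t=4 v=1: DROP (t<6-0); WM=6
i=6 t=10 v=2: → [9,12); WM=6
i=7 t=11 v=5: → [9,12); WM=6
i=8 t=12 v=4: → [12,15); WM=11; [6,9) fires=2
i=9 t=14 v=7: → [12,15); WM=11
i=10 t=16 v=2: → [15,18); WM=11
i=11 t=17 v=1: → [15,18); WM=16; [9,12) fires=2 [12,15) fires=2
i=12 t=18 v=4: → [18,21); WM=16
i=13 t=18 v=8: → [18,21); WM=16
i=14 t=19 v=1: → [18,21); WM=18; [15,18) fires=2
i=15 t=22 v=4: → [21,24); WM=18
i=16 t=16 v=9: DROP (t<18-0); WM=18
i=17 t=19 v=6: → [18,21); WM=21; [18,21) fires=4
i=18 t=22 v=9: → [21,24); WM=21
i=19 t=18 v=6: DROP (t<21-0); WM=21
i=20 t=24 v=9: → [24,27); WM=23
i=21 t=17 v=6: DROP (t<23-0); WM=23

4 5 16 19 21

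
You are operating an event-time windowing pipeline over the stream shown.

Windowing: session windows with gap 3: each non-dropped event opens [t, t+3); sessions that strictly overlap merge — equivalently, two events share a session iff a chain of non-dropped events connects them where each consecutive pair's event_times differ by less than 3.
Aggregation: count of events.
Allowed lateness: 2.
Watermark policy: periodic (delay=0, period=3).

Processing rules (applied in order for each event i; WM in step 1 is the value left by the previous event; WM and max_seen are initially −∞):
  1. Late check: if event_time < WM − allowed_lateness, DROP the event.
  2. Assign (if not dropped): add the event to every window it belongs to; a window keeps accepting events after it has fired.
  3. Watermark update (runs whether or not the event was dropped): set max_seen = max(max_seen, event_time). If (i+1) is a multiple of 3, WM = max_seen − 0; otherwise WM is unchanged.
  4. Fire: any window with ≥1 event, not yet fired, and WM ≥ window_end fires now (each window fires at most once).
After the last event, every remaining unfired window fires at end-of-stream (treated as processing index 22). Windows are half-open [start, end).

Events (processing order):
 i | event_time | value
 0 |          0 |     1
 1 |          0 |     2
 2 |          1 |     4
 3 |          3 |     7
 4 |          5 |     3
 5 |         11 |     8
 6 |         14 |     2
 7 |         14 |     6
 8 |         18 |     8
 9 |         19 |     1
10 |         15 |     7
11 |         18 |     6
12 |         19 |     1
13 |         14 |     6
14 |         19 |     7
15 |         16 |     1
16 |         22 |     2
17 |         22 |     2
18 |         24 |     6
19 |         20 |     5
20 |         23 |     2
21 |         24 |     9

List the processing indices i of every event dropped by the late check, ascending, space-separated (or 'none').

10 13 15

i=0 t=0 v=1: → [0,3); WM=−∞
i=1 t=0 v=2: → [0,3); WM=−∞
i=2 t=1 v=4: → [0,4); WM=1
i=3 t=3 v=7: → [0,6); WM=1
i=4 t=5 v=3: → [0,8); WM=1
i=5 t=11 v=8: → [11,14); WM=11
i=6 t=14 v=2: → [14,17); WM=11
i=7 t=14 v=6: → [14,17); WM=11
i=8 t=18 v=8: → [18,21); WM=18
i=9 t=19 v=1: → [18,22); WM=18
i=10 t=15 v=7: DROP (t<18-2); WM=18
i=11 t=18 v=6: → [18,22); WM=19
i=12 t=19 v=1: → [18,22); WM=19
i=13 t=14 v=6: DROP (t<19-2); WM=19
i=14 t=19 v=7: → [18,22); WM=19
i=15 t=16 v=1: DROP (t<19-2); WM=19
i=16 t=22 v=2: → [22,25); WM=19
i=17 t=22 v=2: → [22,25); WM=22
i=18 t=24 v=6: → [22,27); WM=22
i=19 t=20 v=5: → [18,27); WM=22
i=20 t=23 v=2: → [18,27); WM=24
i=21 t=24 v=9: → [18,27); WM=24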